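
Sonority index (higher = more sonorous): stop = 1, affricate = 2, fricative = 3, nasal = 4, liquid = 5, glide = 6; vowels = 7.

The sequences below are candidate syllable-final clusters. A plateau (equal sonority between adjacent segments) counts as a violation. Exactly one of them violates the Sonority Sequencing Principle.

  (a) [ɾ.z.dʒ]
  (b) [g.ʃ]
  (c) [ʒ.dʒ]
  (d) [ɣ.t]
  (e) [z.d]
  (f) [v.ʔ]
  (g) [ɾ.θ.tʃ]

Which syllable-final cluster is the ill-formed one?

b

(a) 5-3-2 → obeys
(b) 1-3 → violates
(c) 3-2 → obeys
(d) 3-1 → obeys
(e) 3-1 → obeys
(f) 3-1 → obeys
(g) 5-3-2 → obeys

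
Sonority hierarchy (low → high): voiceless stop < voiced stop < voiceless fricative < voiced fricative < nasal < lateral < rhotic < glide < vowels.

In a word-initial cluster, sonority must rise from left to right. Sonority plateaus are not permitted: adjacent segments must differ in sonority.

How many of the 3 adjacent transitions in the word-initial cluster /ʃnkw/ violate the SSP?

1

/ʃ/ — voiceless fricative, sonority 3.
/n/ — nasal, sonority 5.
/k/ — voiceless stop, sonority 1.
/w/ — glide, sonority 8.
/ʃ/→/n/: 3→5 (rises) — ok.
/n/→/k/: 5→1 (does not rise) — violation.
/k/→/w/: 1→8 (rises) — ok.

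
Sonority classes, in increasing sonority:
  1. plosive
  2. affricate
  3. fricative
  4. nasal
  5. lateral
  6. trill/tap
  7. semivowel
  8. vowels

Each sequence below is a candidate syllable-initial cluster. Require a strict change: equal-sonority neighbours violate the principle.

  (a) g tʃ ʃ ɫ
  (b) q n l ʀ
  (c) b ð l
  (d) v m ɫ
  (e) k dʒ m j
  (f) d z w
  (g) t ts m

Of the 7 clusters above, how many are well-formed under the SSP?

(a) 1-2-3-5 → obeys
(b) 1-4-5-6 → obeys
(c) 1-3-5 → obeys
(d) 3-4-5 → obeys
(e) 1-2-4-7 → obeys
(f) 1-3-7 → obeys
(g) 1-2-4 → obeys

7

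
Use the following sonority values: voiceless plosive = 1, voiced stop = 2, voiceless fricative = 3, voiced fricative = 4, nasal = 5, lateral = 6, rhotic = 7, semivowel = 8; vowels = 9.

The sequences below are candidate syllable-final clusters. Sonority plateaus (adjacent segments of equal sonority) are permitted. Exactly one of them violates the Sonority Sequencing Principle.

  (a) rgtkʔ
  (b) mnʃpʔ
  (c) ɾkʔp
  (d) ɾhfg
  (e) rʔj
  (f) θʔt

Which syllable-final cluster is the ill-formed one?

(a) rgtkʔ: profile 7-2-1-1-1 — obeys.
(b) mnʃpʔ: profile 5-5-3-1-1 — obeys.
(c) ɾkʔp: profile 7-1-1-1 — obeys.
(d) ɾhfg: profile 7-3-3-2 — obeys.
(e) rʔj: profile 7-1-8 — violates.
(f) θʔt: profile 3-1-1 — obeys.

e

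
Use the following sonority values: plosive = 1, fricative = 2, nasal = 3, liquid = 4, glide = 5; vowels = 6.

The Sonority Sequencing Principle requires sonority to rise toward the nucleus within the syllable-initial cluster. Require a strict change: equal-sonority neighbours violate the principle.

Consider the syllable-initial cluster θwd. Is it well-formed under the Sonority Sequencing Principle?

/θ/ — fricative, sonority 2.
/w/ — glide, sonority 5.
/d/ — plosive, sonority 1.
The profile is 2-5-1. Between /w/ (5) and /d/ (1) sonority does not rise, so the cluster violates the SSP.

no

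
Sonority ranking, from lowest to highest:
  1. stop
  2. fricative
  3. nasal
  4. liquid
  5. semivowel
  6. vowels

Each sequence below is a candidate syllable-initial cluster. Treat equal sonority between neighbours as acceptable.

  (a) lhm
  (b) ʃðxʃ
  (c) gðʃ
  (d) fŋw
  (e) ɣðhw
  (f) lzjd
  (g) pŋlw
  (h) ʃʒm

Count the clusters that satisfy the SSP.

(a) lhm: profile 4-2-3 — violates.
(b) ʃðxʃ: profile 2-2-2-2 — obeys.
(c) gðʃ: profile 1-2-2 — obeys.
(d) fŋw: profile 2-3-5 — obeys.
(e) ɣðhw: profile 2-2-2-5 — obeys.
(f) lzjd: profile 4-2-5-1 — violates.
(g) pŋlw: profile 1-3-4-5 — obeys.
(h) ʃʒm: profile 2-2-3 — obeys.

6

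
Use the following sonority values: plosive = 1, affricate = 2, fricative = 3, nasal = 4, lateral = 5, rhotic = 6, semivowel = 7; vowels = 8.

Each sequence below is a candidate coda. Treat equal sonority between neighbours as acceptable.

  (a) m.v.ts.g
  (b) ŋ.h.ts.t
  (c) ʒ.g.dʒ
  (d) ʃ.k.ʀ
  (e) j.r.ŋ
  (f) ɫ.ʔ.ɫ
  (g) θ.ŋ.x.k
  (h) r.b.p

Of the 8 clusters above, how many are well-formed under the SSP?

4

(a) 4-3-2-1 → obeys
(b) 4-3-2-1 → obeys
(c) 3-1-2 → violates
(d) 3-1-6 → violates
(e) 7-6-4 → obeys
(f) 5-1-5 → violates
(g) 3-4-3-1 → violates
(h) 6-1-1 → obeys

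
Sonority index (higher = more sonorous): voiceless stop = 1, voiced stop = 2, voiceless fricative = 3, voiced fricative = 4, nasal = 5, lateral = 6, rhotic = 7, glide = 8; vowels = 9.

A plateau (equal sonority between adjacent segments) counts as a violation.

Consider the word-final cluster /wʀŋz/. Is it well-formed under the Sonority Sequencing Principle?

/w/ — glide, sonority 8.
/ʀ/ — rhotic, sonority 7.
/ŋ/ — nasal, sonority 5.
/z/ — voiced fricative, sonority 4.
The profile 8-7-5-4 strictly falls, so the word-final cluster satisfies the SSP.

yes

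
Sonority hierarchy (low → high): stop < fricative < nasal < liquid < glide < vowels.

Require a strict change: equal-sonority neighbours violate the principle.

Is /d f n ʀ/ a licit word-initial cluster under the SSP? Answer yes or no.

/d/: stop = 1.
/f/: fricative = 2.
/n/: nasal = 3.
/ʀ/: liquid = 4.
The profile 1-2-3-4 strictly rises, so the word-initial cluster satisfies the SSP.

yes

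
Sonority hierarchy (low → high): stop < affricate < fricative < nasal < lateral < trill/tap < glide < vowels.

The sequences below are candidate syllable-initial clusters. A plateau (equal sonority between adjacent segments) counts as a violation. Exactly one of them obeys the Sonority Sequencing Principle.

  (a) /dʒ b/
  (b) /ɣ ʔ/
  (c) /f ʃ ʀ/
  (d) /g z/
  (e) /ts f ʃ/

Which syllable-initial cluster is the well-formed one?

d

(a) 2-1 → violates
(b) 3-1 → violates
(c) 3-3-6 → violates
(d) 1-3 → obeys
(e) 2-3-3 → violates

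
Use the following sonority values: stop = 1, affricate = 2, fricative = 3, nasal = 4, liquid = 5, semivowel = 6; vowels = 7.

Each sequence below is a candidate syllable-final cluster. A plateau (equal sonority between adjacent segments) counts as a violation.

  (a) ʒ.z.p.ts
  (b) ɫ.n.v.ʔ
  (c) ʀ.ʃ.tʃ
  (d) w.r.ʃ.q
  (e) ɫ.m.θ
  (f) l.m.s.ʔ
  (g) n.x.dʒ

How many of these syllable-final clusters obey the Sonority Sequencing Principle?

6

(a) 3-3-1-2 → violates
(b) 5-4-3-1 → obeys
(c) 5-3-2 → obeys
(d) 6-5-3-1 → obeys
(e) 5-4-3 → obeys
(f) 5-4-3-1 → obeys
(g) 4-3-2 → obeys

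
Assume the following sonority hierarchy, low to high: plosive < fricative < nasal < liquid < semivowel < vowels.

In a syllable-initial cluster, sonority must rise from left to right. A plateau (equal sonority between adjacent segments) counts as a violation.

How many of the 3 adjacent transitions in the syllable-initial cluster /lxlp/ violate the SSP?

/l/: liquid = 4.
/x/: fricative = 2.
/l/: liquid = 4.
/p/: plosive = 1.
/l/→/x/: 4→2 (does not rise) — violation.
/x/→/l/: 2→4 (rises) — ok.
/l/→/p/: 4→1 (does not rise) — violation.

2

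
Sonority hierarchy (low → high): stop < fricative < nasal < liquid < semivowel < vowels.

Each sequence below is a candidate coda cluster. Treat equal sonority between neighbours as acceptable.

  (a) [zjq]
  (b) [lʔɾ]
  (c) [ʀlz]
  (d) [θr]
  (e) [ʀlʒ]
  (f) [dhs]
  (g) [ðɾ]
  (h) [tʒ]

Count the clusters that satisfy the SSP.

(a) [zjq]: profile 2-5-1 — violates.
(b) [lʔɾ]: profile 4-1-4 — violates.
(c) [ʀlz]: profile 4-4-2 — obeys.
(d) [θr]: profile 2-4 — violates.
(e) [ʀlʒ]: profile 4-4-2 — obeys.
(f) [dhs]: profile 1-2-2 — violates.
(g) [ðɾ]: profile 2-4 — violates.
(h) [tʒ]: profile 1-2 — violates.

2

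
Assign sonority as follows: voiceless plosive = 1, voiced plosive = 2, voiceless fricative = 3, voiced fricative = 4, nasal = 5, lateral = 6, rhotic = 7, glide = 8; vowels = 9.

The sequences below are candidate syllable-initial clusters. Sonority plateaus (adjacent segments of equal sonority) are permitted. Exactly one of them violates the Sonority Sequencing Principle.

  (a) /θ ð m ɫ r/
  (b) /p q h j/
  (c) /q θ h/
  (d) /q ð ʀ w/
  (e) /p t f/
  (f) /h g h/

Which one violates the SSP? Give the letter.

(a) sonority 3-4-5-6-7: well-formed.
(b) sonority 1-1-3-8: well-formed.
(c) sonority 1-3-3: well-formed.
(d) sonority 1-4-7-8: well-formed.
(e) sonority 1-1-3: well-formed.
(f) sonority 3-2-3: ill-formed.

f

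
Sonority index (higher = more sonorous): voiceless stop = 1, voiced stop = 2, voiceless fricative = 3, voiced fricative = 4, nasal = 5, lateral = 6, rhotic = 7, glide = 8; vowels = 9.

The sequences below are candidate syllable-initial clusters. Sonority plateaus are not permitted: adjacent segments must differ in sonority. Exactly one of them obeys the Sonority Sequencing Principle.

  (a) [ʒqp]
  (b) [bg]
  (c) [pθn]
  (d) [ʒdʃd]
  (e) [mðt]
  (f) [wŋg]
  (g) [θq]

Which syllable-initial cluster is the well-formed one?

c

(a) 4-1-1 → violates
(b) 2-2 → violates
(c) 1-3-5 → obeys
(d) 4-2-3-2 → violates
(e) 5-4-1 → violates
(f) 8-5-2 → violates
(g) 3-1 → violates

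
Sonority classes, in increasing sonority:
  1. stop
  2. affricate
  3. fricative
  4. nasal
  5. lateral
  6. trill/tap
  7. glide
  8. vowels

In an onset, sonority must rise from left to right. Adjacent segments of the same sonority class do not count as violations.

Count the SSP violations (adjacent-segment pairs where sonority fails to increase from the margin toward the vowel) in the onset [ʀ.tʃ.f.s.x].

/ʀ/: trill/tap = 6.
/tʃ/: affricate = 2.
/f/: fricative = 3.
/s/: fricative = 3.
/x/: fricative = 3.
/ʀ/→/tʃ/: 6→2 (does not rise) — violation.
/tʃ/→/f/: 2→3 (rises) — ok.
/f/→/s/: 3→3 (plateau, allowed) — ok.
/s/→/x/: 3→3 (plateau, allowed) — ok.

1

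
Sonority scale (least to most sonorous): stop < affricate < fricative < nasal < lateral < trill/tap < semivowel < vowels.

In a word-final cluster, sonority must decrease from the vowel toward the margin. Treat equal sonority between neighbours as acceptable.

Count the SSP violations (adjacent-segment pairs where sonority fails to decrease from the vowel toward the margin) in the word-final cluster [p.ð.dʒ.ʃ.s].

2

/p/: stop = 1.
/ð/: fricative = 3.
/dʒ/: affricate = 2.
/ʃ/: fricative = 3.
/s/: fricative = 3.
/p/→/ð/: 1→3 (does not fall) — violation.
/ð/→/dʒ/: 3→2 (falls) — ok.
/dʒ/→/ʃ/: 2→3 (does not fall) — violation.
/ʃ/→/s/: 3→3 (plateau, allowed) — ok.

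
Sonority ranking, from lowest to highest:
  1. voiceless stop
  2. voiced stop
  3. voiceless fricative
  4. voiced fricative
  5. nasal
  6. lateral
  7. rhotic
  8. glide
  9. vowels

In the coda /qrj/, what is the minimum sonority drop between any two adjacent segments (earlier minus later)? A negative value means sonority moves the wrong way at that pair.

/q/ — voiceless stop, sonority 1.
/r/ — rhotic, sonority 7.
/j/ — glide, sonority 8.
/q/→/r/: change -6.
/r/→/j/: change -1.
Minimum = -6.

-6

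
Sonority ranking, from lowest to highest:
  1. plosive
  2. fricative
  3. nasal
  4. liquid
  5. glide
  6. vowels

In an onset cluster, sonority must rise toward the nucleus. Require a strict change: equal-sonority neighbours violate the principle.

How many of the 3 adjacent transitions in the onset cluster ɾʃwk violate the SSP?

2

/ɾ/: liquid = 4.
/ʃ/: fricative = 2.
/w/: glide = 5.
/k/: plosive = 1.
/ɾ/→/ʃ/: 4→2 (does not rise) — violation.
/ʃ/→/w/: 2→5 (rises) — ok.
/w/→/k/: 5→1 (does not rise) — violation.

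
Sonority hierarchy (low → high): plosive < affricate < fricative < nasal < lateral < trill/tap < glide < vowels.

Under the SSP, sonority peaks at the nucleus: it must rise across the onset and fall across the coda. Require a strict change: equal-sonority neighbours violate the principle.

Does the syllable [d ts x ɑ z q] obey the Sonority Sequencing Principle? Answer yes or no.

yes

Onset: /d/ is a plosive (sonority 1), /ts/ is an affricate (sonority 2), /x/ is a fricative (sonority 3); then the nucleus /ɑ/ (sonority 8).
Onset profile 1-2-3-8 — rises to the nucleus.
Coda: /z/ is a fricative (sonority 3), /q/ is a plosive (sonority 1).
Coda profile 8-3-1 — falls from the nucleus.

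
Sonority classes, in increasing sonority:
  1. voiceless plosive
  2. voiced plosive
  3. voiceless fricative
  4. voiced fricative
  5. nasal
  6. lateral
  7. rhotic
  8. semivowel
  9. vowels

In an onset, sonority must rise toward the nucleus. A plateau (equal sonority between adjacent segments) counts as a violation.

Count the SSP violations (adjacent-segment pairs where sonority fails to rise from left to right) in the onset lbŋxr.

2

/l/ is a lateral (sonority 6).
/b/ is a voiced plosive (sonority 2).
/ŋ/ is a nasal (sonority 5).
/x/ is a voiceless fricative (sonority 3).
/r/ is a rhotic (sonority 7).
/l/→/b/: 6→2 (does not rise) — violation.
/b/→/ŋ/: 2→5 (rises) — ok.
/ŋ/→/x/: 5→3 (does not rise) — violation.
/x/→/r/: 3→7 (rises) — ok.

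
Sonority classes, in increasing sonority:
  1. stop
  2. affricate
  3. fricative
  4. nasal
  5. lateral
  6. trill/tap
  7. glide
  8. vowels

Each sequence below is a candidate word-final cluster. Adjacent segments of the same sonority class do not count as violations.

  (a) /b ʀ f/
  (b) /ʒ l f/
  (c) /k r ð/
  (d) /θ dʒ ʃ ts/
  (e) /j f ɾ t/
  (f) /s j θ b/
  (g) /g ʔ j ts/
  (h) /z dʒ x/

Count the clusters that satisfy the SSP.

0

(a) /b ʀ f/: profile 1-6-3 — violates.
(b) /ʒ l f/: profile 3-5-3 — violates.
(c) /k r ð/: profile 1-6-3 — violates.
(d) /θ dʒ ʃ ts/: profile 3-2-3-2 — violates.
(e) /j f ɾ t/: profile 7-3-6-1 — violates.
(f) /s j θ b/: profile 3-7-3-1 — violates.
(g) /g ʔ j ts/: profile 1-1-7-2 — violates.
(h) /z dʒ x/: profile 3-2-3 — violates.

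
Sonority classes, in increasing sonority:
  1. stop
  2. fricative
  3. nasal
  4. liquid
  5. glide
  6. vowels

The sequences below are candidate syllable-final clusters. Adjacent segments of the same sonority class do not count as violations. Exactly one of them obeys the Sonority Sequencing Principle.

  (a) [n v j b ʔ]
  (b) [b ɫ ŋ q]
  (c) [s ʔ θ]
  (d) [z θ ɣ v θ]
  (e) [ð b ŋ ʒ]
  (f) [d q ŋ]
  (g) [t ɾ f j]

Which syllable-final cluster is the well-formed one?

d

(a) 3-2-5-1-1 → violates
(b) 1-4-3-1 → violates
(c) 2-1-2 → violates
(d) 2-2-2-2-2 → obeys
(e) 2-1-3-2 → violates
(f) 1-1-3 → violates
(g) 1-4-2-5 → violates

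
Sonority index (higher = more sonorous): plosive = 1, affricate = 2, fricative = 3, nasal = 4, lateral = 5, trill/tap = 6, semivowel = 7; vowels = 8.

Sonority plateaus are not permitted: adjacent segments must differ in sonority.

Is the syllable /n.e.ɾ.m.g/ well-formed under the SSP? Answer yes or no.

Onset: /n/ is a nasal (sonority 4); then the nucleus /e/ (sonority 8).
Onset profile 4-8 — rises to the nucleus.
Coda: /ɾ/ is a trill/tap (sonority 6), /m/ is a nasal (sonority 4), /g/ is a plosive (sonority 1).
Coda profile 8-6-4-1 — falls from the nucleus.

yes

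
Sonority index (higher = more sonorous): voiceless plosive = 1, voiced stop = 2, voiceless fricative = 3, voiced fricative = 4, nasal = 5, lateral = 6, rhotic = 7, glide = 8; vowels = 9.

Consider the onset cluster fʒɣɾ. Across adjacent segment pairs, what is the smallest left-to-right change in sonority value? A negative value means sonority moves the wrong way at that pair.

0

/f/ — voiceless fricative, sonority 3.
/ʒ/ — voiced fricative, sonority 4.
/ɣ/ — voiced fricative, sonority 4.
/ɾ/ — rhotic, sonority 7.
/f/→/ʒ/: change +1.
/ʒ/→/ɣ/: change +0.
/ɣ/→/ɾ/: change +3.
Minimum = 0.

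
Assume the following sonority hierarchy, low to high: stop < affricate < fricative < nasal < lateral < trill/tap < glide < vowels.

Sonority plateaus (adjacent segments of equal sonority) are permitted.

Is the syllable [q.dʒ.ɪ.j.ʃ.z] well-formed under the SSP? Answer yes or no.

Onset: /q/ is a stop (sonority 1), /dʒ/ is an affricate (sonority 2); then the nucleus /ɪ/ (sonority 8).
Onset profile 1-2-8 — rises to the nucleus.
Coda: /j/ is a glide (sonority 7), /ʃ/ is a fricative (sonority 3), /z/ is a fricative (sonority 3).
Coda profile 8-7-3-3 — falls from the nucleus.

yes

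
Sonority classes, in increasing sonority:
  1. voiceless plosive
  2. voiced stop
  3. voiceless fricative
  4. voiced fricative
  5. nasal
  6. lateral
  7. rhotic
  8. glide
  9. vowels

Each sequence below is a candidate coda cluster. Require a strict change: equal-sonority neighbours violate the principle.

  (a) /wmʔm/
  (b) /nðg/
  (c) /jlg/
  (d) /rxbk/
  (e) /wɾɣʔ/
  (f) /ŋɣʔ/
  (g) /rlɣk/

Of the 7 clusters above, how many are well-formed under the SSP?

(a) sonority 8-5-1-5: ill-formed.
(b) sonority 5-4-2: well-formed.
(c) sonority 8-6-2: well-formed.
(d) sonority 7-3-2-1: well-formed.
(e) sonority 8-7-4-1: well-formed.
(f) sonority 5-4-1: well-formed.
(g) sonority 7-6-4-1: well-formed.

6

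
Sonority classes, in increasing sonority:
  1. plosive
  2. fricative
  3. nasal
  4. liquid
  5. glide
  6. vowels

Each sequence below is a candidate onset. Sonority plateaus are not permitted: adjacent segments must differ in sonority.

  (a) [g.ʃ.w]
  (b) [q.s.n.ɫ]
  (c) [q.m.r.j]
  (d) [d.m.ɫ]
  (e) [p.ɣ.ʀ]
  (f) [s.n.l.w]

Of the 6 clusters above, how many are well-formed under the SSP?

(a) [g.ʃ.w]: profile 1-2-5 — obeys.
(b) [q.s.n.ɫ]: profile 1-2-3-4 — obeys.
(c) [q.m.r.j]: profile 1-3-4-5 — obeys.
(d) [d.m.ɫ]: profile 1-3-4 — obeys.
(e) [p.ɣ.ʀ]: profile 1-2-4 — obeys.
(f) [s.n.l.w]: profile 2-3-4-5 — obeys.

6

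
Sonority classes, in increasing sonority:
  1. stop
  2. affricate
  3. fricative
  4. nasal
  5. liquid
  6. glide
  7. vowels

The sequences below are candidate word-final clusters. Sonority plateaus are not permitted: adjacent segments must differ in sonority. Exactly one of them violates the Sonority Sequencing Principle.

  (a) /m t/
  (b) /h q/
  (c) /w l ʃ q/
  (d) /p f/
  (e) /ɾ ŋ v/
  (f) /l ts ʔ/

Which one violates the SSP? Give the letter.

(a) 4-1 → obeys
(b) 3-1 → obeys
(c) 6-5-3-1 → obeys
(d) 1-3 → violates
(e) 5-4-3 → obeys
(f) 5-2-1 → obeys

d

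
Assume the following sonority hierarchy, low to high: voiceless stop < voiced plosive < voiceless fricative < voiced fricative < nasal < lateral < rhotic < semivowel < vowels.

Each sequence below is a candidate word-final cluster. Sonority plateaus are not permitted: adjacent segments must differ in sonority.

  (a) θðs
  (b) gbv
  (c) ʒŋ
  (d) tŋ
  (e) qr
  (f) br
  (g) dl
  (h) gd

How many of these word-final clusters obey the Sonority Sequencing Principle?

0

(a) sonority 3-4-3: ill-formed.
(b) sonority 2-2-4: ill-formed.
(c) sonority 4-5: ill-formed.
(d) sonority 1-5: ill-formed.
(e) sonority 1-7: ill-formed.
(f) sonority 2-7: ill-formed.
(g) sonority 2-6: ill-formed.
(h) sonority 2-2: ill-formed.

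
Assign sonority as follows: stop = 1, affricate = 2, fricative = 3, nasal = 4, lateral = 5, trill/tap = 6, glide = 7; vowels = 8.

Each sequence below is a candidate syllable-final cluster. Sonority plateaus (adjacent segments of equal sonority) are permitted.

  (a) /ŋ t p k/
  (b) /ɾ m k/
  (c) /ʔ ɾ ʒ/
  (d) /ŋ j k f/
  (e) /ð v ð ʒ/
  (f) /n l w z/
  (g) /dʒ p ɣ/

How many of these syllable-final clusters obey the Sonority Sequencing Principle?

3

(a) 4-1-1-1 → obeys
(b) 6-4-1 → obeys
(c) 1-6-3 → violates
(d) 4-7-1-3 → violates
(e) 3-3-3-3 → obeys
(f) 4-5-7-3 → violates
(g) 2-1-3 → violates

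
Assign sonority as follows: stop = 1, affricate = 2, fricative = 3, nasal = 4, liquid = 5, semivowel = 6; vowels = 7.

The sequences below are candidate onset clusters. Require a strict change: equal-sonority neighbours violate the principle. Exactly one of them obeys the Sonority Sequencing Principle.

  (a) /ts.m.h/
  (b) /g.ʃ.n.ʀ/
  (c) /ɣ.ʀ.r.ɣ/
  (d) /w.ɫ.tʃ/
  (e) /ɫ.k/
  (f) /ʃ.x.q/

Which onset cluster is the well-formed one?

(a) /ts.m.h/: profile 2-4-3 — violates.
(b) /g.ʃ.n.ʀ/: profile 1-3-4-5 — obeys.
(c) /ɣ.ʀ.r.ɣ/: profile 3-5-5-3 — violates.
(d) /w.ɫ.tʃ/: profile 6-5-2 — violates.
(e) /ɫ.k/: profile 5-1 — violates.
(f) /ʃ.x.q/: profile 3-3-1 — violates.

b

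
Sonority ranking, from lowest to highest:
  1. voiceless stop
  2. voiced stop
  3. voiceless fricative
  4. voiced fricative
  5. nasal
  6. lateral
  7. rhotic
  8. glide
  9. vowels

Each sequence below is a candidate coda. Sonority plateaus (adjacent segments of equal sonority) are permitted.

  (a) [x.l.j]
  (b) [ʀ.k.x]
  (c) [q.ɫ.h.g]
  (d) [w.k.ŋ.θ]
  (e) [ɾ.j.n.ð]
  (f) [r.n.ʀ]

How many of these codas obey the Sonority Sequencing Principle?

(a) sonority 3-6-8: ill-formed.
(b) sonority 7-1-3: ill-formed.
(c) sonority 1-6-3-2: ill-formed.
(d) sonority 8-1-5-3: ill-formed.
(e) sonority 7-8-5-4: ill-formed.
(f) sonority 7-5-7: ill-formed.

0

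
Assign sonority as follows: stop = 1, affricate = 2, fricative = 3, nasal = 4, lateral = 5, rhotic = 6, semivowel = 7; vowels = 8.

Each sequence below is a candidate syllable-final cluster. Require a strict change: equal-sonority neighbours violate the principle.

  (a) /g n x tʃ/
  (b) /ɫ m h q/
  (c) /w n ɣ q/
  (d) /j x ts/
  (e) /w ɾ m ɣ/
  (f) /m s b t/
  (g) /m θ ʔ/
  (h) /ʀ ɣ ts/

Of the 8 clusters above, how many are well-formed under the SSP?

(a) sonority 1-4-3-2: ill-formed.
(b) sonority 5-4-3-1: well-formed.
(c) sonority 7-4-3-1: well-formed.
(d) sonority 7-3-2: well-formed.
(e) sonority 7-6-4-3: well-formed.
(f) sonority 4-3-1-1: ill-formed.
(g) sonority 4-3-1: well-formed.
(h) sonority 6-3-2: well-formed.

6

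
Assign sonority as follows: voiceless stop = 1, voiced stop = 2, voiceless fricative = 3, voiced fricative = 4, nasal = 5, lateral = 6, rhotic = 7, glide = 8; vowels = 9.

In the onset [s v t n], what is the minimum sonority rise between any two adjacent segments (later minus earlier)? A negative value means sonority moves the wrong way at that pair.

-3

/s/ — voiceless fricative, sonority 3.
/v/ — voiced fricative, sonority 4.
/t/ — voiceless stop, sonority 1.
/n/ — nasal, sonority 5.
/s/→/v/: change +1.
/v/→/t/: change -3.
/t/→/n/: change +4.
Minimum = -3.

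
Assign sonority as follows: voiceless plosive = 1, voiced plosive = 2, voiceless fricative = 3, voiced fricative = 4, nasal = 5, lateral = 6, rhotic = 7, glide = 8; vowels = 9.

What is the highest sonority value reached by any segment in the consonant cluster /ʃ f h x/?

/ʃ/ is a voiceless fricative (sonority 3).
/f/ is a voiceless fricative (sonority 3).
/h/ is a voiceless fricative (sonority 3).
/x/ is a voiceless fricative (sonority 3).
The maximum is 3.

3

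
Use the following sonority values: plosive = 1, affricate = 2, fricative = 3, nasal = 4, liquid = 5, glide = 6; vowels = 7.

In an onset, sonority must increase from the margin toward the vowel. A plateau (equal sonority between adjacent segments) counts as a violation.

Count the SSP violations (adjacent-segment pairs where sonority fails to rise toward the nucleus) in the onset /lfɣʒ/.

3

/l/ — liquid, sonority 5.
/f/ — fricative, sonority 3.
/ɣ/ — fricative, sonority 3.
/ʒ/ — fricative, sonority 3.
/l/→/f/: 5→3 (does not rise) — violation.
/f/→/ɣ/: 3→3 (plateau) — violation.
/ɣ/→/ʒ/: 3→3 (plateau) — violation.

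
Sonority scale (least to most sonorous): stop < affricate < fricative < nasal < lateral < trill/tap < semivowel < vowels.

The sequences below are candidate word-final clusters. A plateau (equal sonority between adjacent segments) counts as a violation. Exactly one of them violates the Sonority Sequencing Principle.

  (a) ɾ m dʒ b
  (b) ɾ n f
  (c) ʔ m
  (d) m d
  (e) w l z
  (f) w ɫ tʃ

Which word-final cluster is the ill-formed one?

c

(a) sonority 6-4-2-1: well-formed.
(b) sonority 6-4-3: well-formed.
(c) sonority 1-4: ill-formed.
(d) sonority 4-1: well-formed.
(e) sonority 7-5-3: well-formed.
(f) sonority 7-5-2: well-formed.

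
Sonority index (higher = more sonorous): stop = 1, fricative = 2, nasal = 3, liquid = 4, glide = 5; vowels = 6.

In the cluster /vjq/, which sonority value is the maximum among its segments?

/v/ is a fricative (sonority 2).
/j/ is a glide (sonority 5).
/q/ is a stop (sonority 1).
The maximum is 5.

5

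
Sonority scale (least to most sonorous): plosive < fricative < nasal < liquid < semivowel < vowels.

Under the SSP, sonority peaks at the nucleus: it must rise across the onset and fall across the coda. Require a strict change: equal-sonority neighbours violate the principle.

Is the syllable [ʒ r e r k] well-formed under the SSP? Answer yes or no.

Onset: /ʒ/ is a fricative (sonority 2), /r/ is a liquid (sonority 4); then the nucleus /e/ (sonority 6).
Onset profile 2-4-6 — rises to the nucleus.
Coda: /r/ is a liquid (sonority 4), /k/ is a plosive (sonority 1).
Coda profile 6-4-1 — falls from the nucleus.

yes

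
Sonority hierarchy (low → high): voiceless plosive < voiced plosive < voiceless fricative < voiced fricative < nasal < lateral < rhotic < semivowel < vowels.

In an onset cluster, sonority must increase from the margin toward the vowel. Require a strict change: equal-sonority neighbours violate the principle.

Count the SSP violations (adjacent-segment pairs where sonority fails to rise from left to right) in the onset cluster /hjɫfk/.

3

/h/: voiceless fricative = 3.
/j/: semivowel = 8.
/ɫ/: lateral = 6.
/f/: voiceless fricative = 3.
/k/: voiceless plosive = 1.
/h/→/j/: 3→8 (rises) — ok.
/j/→/ɫ/: 8→6 (does not rise) — violation.
/ɫ/→/f/: 6→3 (does not rise) — violation.
/f/→/k/: 3→1 (does not rise) — violation.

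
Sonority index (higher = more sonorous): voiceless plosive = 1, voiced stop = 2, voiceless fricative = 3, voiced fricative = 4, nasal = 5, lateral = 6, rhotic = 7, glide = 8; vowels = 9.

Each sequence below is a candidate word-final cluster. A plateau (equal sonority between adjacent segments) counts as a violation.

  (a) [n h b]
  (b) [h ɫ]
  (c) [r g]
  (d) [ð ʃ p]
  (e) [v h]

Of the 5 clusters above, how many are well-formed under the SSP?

(a) 5-3-2 → obeys
(b) 3-6 → violates
(c) 7-2 → obeys
(d) 4-3-1 → obeys
(e) 4-3 → obeys

4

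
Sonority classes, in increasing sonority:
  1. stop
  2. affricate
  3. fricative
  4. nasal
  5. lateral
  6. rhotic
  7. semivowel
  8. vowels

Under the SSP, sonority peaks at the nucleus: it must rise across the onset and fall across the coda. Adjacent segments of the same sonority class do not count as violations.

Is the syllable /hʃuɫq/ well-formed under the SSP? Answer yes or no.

Onset: /h/ is a fricative (sonority 3), /ʃ/ is a fricative (sonority 3); then the nucleus /u/ (sonority 8).
Onset profile 3-3-8 — rises to the nucleus.
Coda: /ɫ/ is a lateral (sonority 5), /q/ is a stop (sonority 1).
Coda profile 8-5-1 — falls from the nucleus.

yes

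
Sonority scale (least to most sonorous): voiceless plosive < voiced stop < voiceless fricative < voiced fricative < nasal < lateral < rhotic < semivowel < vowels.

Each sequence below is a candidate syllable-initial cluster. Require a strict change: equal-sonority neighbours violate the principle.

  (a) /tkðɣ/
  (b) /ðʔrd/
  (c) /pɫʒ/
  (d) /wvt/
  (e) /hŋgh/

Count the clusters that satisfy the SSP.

0

(a) sonority 1-1-4-4: ill-formed.
(b) sonority 4-1-7-2: ill-formed.
(c) sonority 1-6-4: ill-formed.
(d) sonority 8-4-1: ill-formed.
(e) sonority 3-5-2-3: ill-formed.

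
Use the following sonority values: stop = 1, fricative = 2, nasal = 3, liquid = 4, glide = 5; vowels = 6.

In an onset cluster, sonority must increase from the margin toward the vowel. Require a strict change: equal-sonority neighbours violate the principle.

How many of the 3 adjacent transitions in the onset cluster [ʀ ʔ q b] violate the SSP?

3

/ʀ/ — liquid, sonority 4.
/ʔ/ — stop, sonority 1.
/q/ — stop, sonority 1.
/b/ — stop, sonority 1.
/ʀ/→/ʔ/: 4→1 (does not rise) — violation.
/ʔ/→/q/: 1→1 (plateau) — violation.
/q/→/b/: 1→1 (plateau) — violation.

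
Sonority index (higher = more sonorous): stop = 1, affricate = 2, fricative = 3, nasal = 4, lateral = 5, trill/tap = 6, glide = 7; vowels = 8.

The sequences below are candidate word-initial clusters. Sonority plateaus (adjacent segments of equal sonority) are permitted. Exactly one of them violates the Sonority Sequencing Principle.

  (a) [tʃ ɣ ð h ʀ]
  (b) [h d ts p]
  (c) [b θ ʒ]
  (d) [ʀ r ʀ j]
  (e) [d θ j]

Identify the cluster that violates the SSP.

b

(a) 2-3-3-3-6 → obeys
(b) 3-1-2-1 → violates
(c) 1-3-3 → obeys
(d) 6-6-6-7 → obeys
(e) 1-3-7 → obeys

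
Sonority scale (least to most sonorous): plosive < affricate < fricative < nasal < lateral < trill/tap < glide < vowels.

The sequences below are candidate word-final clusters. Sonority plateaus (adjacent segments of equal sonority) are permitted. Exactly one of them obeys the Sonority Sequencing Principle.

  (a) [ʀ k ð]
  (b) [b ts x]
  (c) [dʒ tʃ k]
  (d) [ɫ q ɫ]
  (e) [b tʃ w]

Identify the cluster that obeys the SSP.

c

(a) 6-1-3 → violates
(b) 1-2-3 → violates
(c) 2-2-1 → obeys
(d) 5-1-5 → violates
(e) 1-2-7 → violates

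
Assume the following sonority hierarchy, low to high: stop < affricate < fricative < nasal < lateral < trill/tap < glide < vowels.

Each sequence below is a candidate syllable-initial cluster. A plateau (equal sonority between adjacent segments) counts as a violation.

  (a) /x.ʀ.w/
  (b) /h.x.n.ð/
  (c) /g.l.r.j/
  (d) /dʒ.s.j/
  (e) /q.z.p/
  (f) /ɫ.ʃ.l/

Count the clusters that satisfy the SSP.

3

(a) 3-6-7 → obeys
(b) 3-3-4-3 → violates
(c) 1-5-6-7 → obeys
(d) 2-3-7 → obeys
(e) 1-3-1 → violates
(f) 5-3-5 → violates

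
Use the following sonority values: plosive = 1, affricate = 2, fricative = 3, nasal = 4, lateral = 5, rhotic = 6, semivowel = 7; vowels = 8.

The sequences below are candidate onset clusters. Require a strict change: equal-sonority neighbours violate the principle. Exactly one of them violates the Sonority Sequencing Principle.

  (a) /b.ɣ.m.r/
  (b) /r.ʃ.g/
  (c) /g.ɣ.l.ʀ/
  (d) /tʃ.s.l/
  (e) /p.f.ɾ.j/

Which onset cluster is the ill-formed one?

(a) sonority 1-3-4-6: well-formed.
(b) sonority 6-3-1: ill-formed.
(c) sonority 1-3-5-6: well-formed.
(d) sonority 2-3-5: well-formed.
(e) sonority 1-3-6-7: well-formed.

b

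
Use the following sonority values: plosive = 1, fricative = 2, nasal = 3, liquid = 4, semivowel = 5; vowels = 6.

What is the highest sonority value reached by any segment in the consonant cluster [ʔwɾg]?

5

/ʔ/ is a plosive (sonority 1).
/w/ is a semivowel (sonority 5).
/ɾ/ is a liquid (sonority 4).
/g/ is a plosive (sonority 1).
The maximum is 5.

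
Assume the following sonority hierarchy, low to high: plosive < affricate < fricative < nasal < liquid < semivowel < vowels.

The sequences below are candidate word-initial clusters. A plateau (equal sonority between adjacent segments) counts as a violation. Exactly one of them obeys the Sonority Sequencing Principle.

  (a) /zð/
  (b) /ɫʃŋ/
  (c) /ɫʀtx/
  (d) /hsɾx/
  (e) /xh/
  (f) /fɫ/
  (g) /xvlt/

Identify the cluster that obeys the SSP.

(a) sonority 3-3: ill-formed.
(b) sonority 5-3-4: ill-formed.
(c) sonority 5-5-1-3: ill-formed.
(d) sonority 3-3-5-3: ill-formed.
(e) sonority 3-3: ill-formed.
(f) sonority 3-5: well-formed.
(g) sonority 3-3-5-1: ill-formed.

f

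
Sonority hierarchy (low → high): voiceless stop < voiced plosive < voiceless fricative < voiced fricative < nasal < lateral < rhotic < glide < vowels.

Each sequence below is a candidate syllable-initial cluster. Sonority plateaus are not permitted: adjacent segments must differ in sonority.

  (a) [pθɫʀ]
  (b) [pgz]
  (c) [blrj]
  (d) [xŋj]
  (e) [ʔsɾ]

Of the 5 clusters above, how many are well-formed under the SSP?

(a) [pθɫʀ]: profile 1-3-6-7 — obeys.
(b) [pgz]: profile 1-2-4 — obeys.
(c) [blrj]: profile 2-6-7-8 — obeys.
(d) [xŋj]: profile 3-5-8 — obeys.
(e) [ʔsɾ]: profile 1-3-7 — obeys.

5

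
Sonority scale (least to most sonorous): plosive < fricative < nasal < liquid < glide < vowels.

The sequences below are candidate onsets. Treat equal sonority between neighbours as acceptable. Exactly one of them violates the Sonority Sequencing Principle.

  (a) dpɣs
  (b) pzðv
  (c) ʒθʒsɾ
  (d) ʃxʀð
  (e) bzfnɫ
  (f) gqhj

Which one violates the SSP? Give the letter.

(a) 1-1-2-2 → obeys
(b) 1-2-2-2 → obeys
(c) 2-2-2-2-4 → obeys
(d) 2-2-4-2 → violates
(e) 1-2-2-3-4 → obeys
(f) 1-1-2-5 → obeys

d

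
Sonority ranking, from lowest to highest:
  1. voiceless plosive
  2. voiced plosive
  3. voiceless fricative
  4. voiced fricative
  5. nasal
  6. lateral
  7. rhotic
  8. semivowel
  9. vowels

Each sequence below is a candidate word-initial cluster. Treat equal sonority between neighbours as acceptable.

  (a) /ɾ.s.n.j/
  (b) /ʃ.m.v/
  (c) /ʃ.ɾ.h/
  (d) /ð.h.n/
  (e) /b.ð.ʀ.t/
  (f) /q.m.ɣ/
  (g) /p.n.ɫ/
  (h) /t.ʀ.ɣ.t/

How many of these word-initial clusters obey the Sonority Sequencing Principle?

(a) sonority 7-3-5-8: ill-formed.
(b) sonority 3-5-4: ill-formed.
(c) sonority 3-7-3: ill-formed.
(d) sonority 4-3-5: ill-formed.
(e) sonority 2-4-7-1: ill-formed.
(f) sonority 1-5-4: ill-formed.
(g) sonority 1-5-6: well-formed.
(h) sonority 1-7-4-1: ill-formed.

1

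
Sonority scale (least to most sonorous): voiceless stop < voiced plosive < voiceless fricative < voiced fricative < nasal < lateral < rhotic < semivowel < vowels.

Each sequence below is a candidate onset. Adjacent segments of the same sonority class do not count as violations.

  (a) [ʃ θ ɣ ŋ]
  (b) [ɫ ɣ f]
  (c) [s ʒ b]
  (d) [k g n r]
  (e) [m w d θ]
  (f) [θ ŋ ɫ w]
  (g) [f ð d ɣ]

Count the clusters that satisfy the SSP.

(a) 3-3-4-5 → obeys
(b) 6-4-3 → violates
(c) 3-4-2 → violates
(d) 1-2-5-7 → obeys
(e) 5-8-2-3 → violates
(f) 3-5-6-8 → obeys
(g) 3-4-2-4 → violates

3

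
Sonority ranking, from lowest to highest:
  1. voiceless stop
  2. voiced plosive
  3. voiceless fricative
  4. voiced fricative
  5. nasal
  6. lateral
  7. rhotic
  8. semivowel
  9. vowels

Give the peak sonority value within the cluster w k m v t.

8

/w/ — semivowel, sonority 8.
/k/ — voiceless stop, sonority 1.
/m/ — nasal, sonority 5.
/v/ — voiced fricative, sonority 4.
/t/ — voiceless stop, sonority 1.
The maximum is 8.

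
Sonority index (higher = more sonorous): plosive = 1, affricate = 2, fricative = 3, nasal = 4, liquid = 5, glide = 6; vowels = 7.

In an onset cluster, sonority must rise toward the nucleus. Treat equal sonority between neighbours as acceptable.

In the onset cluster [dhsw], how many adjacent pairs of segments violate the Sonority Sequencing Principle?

0

/d/ is a plosive (sonority 1).
/h/ is a fricative (sonority 3).
/s/ is a fricative (sonority 3).
/w/ is a glide (sonority 6).
/d/→/h/: 1→3 (rises) — ok.
/h/→/s/: 3→3 (plateau, allowed) — ok.
/s/→/w/: 3→6 (rises) — ok.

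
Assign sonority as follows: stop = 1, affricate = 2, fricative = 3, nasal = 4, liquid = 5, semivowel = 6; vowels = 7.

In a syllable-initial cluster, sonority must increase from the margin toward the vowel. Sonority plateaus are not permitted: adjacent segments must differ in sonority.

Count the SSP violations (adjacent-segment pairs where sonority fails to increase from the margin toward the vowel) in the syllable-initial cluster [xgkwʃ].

/x/ is a fricative (sonority 3).
/g/ is a stop (sonority 1).
/k/ is a stop (sonority 1).
/w/ is a semivowel (sonority 6).
/ʃ/ is a fricative (sonority 3).
/x/→/g/: 3→1 (does not rise) — violation.
/g/→/k/: 1→1 (plateau) — violation.
/k/→/w/: 1→6 (rises) — ok.
/w/→/ʃ/: 6→3 (does not rise) — violation.

3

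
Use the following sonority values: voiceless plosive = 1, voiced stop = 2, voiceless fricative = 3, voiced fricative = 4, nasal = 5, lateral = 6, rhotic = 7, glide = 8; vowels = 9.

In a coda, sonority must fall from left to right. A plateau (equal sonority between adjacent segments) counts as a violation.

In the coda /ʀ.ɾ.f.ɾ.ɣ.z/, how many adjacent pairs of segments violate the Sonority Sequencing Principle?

/ʀ/: rhotic = 7.
/ɾ/: rhotic = 7.
/f/: voiceless fricative = 3.
/ɾ/: rhotic = 7.
/ɣ/: voiced fricative = 4.
/z/: voiced fricative = 4.
/ʀ/→/ɾ/: 7→7 (plateau) — violation.
/ɾ/→/f/: 7→3 (falls) — ok.
/f/→/ɾ/: 3→7 (does not fall) — violation.
/ɾ/→/ɣ/: 7→4 (falls) — ok.
/ɣ/→/z/: 4→4 (plateau) — violation.

3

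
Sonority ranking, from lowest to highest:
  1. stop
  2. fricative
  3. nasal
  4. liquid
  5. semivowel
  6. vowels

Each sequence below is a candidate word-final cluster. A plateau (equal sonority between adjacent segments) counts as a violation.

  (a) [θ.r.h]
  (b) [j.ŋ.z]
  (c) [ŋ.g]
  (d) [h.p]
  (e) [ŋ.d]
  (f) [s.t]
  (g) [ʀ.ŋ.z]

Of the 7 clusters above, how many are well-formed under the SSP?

(a) [θ.r.h]: profile 2-4-2 — violates.
(b) [j.ŋ.z]: profile 5-3-2 — obeys.
(c) [ŋ.g]: profile 3-1 — obeys.
(d) [h.p]: profile 2-1 — obeys.
(e) [ŋ.d]: profile 3-1 — obeys.
(f) [s.t]: profile 2-1 — obeys.
(g) [ʀ.ŋ.z]: profile 4-3-2 — obeys.

6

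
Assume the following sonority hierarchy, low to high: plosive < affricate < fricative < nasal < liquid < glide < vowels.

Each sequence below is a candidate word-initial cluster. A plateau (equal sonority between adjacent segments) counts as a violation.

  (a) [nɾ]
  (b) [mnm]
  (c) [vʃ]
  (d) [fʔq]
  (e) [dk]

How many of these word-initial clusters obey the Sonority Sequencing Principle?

1

(a) 4-5 → obeys
(b) 4-4-4 → violates
(c) 3-3 → violates
(d) 3-1-1 → violates
(e) 1-1 → violates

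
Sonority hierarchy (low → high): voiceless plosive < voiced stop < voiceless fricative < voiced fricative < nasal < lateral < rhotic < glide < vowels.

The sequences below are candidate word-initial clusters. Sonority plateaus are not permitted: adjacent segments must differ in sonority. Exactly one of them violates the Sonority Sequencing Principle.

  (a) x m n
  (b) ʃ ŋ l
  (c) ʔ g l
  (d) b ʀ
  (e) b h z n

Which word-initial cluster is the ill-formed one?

(a) x m n: profile 3-5-5 — violates.
(b) ʃ ŋ l: profile 3-5-6 — obeys.
(c) ʔ g l: profile 1-2-6 — obeys.
(d) b ʀ: profile 2-7 — obeys.
(e) b h z n: profile 2-3-4-5 — obeys.

a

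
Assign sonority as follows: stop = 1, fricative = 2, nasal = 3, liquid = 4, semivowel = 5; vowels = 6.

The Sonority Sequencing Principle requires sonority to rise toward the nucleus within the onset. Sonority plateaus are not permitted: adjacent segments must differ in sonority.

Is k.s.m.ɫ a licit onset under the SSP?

/k/ is a stop (sonority 1).
/s/ is a fricative (sonority 2).
/m/ is a nasal (sonority 3).
/ɫ/ is a liquid (sonority 4).
The profile 1-2-3-4 strictly rises, so the onset satisfies the SSP.

yes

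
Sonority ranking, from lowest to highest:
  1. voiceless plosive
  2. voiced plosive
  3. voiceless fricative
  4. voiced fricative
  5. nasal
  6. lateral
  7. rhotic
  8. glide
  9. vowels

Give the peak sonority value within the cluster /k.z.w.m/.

8

/k/ is a voiceless plosive (sonority 1).
/z/ is a voiced fricative (sonority 4).
/w/ is a glide (sonority 8).
/m/ is a nasal (sonority 5).
The maximum is 8.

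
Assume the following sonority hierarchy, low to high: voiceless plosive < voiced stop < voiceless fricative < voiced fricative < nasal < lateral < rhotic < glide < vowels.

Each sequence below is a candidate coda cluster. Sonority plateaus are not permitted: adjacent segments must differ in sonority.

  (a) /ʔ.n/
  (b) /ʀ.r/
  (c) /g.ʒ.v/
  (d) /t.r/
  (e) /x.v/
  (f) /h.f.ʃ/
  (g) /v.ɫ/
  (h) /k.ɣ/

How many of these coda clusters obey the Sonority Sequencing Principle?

(a) 1-5 → violates
(b) 7-7 → violates
(c) 2-4-4 → violates
(d) 1-7 → violates
(e) 3-4 → violates
(f) 3-3-3 → violates
(g) 4-6 → violates
(h) 1-4 → violates

0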